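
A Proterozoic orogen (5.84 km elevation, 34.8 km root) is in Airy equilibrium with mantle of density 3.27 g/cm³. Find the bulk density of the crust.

ρ_c h = (ρ_m − ρ_c) r → ρ_c (h + r) = ρ_m r → ρ_c = ρ_m r / (h + r).
ρ_c = 3.27 × 34.8 km / (5.84 km + 34.8 km) = 2.8 g/cm³.

2.8 g/cm³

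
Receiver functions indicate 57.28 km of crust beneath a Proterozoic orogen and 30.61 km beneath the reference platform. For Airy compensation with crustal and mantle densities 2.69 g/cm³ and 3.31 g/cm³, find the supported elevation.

Excess crust Δ = 57.28 km − 30.61 km = 26.67 km, split between elevation h and root r with h + r = Δ.
Airy balance ρ_c h = (ρ_m − ρ_c) r gives r = h ρ_c/(ρ_m − ρ_c), so h (1 + ρ_c/(ρ_m − ρ_c)) = Δ, i.e. h = Δ (ρ_m − ρ_c)/ρ_m.
h = 26.67 km × 0.62/3.31 = 5 km.

5 km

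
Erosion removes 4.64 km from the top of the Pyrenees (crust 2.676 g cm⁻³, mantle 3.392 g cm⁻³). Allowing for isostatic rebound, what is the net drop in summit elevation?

0.979 km

Rebound u = e ρ_c/ρ_m = 4.64 km × 2.676/3.392 = 3.661 km.
Net surface drop = e − u = 4.64 km − 3.661 km = e (ρ_m − ρ_c)/ρ_m = 0.979 km.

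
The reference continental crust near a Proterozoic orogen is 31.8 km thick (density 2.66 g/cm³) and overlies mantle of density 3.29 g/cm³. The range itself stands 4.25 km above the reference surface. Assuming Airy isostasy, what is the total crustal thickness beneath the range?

54 km

Root depth r = h ρ_c / (ρ_m − ρ_c) = 4.25 km × 2.66 / 0.63 = 17.94 km.
Total thickness = T + h + r = 31.8 km + 4.25 km + 17.94 km = 54 km.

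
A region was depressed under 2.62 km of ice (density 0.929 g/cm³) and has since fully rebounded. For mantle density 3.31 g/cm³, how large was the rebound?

0.735 km

Removing the load lets mantle flow back in; uplift u satisfies ρ_ice t = ρ_m u.
u = t ρ_ice/ρ_m = 2.62 km × 0.929/3.31 = 0.735 km.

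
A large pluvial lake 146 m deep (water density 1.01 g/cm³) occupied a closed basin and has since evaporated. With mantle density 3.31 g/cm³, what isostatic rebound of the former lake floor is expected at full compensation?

u = d ρ_w/ρ_m = 146 m × 1.01/3.31 = 44.5 m.

44.5 m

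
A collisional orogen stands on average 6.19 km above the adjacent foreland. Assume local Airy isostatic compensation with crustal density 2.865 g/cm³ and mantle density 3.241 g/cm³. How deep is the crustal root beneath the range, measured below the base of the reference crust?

47.2 km

By Archimedes' principle applied to the lithosphere: the weight of the topography is balanced by the buoyancy of the root, ρ_c h = (ρ_m − ρ_c) r.
r = h · ρ_c / (ρ_m − ρ_c) = 6.19 km × 2.865 / (3.241 − 2.865) = 47.2 km.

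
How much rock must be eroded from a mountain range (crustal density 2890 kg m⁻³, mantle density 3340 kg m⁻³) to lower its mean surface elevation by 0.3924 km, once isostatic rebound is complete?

Net drop Δ = e − u = e − e ρ_c/ρ_m = e (ρ_m − ρ_c)/ρ_m.
e = Δ ρ_m/(ρ_m − ρ_c) = 0.3924 km × 3340/450 = 2.91 km.

2.91 km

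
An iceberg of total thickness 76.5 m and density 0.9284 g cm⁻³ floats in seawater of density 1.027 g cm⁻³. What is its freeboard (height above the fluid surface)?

7.34 m

Floating equilibrium: submerged depth d = t ρ_obj/ρ_fluid = 76.5 m × 0.9284/1.027 = 69.16 m.
Freeboard = t − d = 76.5 m − 69.16 m = 7.34 m.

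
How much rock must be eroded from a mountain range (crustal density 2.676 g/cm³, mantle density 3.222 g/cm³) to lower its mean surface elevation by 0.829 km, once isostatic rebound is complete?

4.89 km

Net drop Δ = e − u = e − e ρ_c/ρ_m = e (ρ_m − ρ_c)/ρ_m.
e = Δ ρ_m/(ρ_m − ρ_c) = 0.829 km × 3.222/0.546 = 4.89 km.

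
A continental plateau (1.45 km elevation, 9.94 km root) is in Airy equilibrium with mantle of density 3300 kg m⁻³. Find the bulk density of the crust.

2880 kg m⁻³

ρ_c h = (ρ_m − ρ_c) r → ρ_c (h + r) = ρ_m r → ρ_c = ρ_m r / (h + r).
ρ_c = 3300 × 9.94 km / (1.45 km + 9.94 km) = 2880 kg m⁻³.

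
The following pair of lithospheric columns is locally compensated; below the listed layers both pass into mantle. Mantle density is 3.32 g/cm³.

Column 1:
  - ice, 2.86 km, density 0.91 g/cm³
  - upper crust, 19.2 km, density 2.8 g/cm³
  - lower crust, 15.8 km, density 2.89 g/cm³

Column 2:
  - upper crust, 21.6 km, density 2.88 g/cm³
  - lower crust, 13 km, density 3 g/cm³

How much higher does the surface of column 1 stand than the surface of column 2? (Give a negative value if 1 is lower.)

For any compensation level in the mantle, the mantle terms cancel and isostasy reduces to e = (Σt_1 − Σt_2) − (Σ(ρt)_1 − Σ(ρt)_2) / ρ_m.
Σt_1 = 37.86 km; Σt_2 = 34.6 km; Σ(ρt)_1 = 102.0246; Σ(ρt)_2 = 101.208 (in km·g/cm³).
e = (37.86 − 34.6) − (102.0246 − 101.208) / 3.32 = 3.01 km.

3.01 km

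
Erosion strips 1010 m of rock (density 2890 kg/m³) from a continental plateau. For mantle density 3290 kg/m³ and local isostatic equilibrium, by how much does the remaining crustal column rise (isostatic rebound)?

Unloading: uplift u = e ρ_c/ρ_m = 1010 m × 2890/3290 = 887 m.

887 m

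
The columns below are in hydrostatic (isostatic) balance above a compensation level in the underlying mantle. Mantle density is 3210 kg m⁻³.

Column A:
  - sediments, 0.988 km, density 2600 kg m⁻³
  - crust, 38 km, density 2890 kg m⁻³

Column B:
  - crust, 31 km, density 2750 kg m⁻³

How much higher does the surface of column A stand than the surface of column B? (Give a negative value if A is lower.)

−0.466 km

For any compensation level in the mantle, the mantle terms cancel and isostasy reduces to e = (Σt_A − Σt_B) − (Σ(ρt)_A − Σ(ρt)_B) / ρ_m.
Σt_A = 38.988 km; Σt_B = 31 km; Σ(ρt)_A = 112388.8; Σ(ρt)_B = 85250 (in km·kg m⁻³).
e = (38.988 − 31) − (112388.8 − 85250) / 3210 = −0.466 km.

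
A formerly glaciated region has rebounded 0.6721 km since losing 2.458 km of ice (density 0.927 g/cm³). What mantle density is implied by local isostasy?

ρ_m = ρ_ice t / u = 0.927 × 2.458 km/0.6721 km = 3.39 g/cm³.

3.39 g/cm³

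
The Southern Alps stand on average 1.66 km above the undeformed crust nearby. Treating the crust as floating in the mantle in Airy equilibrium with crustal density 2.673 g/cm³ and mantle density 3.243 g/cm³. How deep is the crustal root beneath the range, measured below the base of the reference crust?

For local isostatic compensation: the weight of the topography is balanced by the buoyancy of the root, ρ_c h = (ρ_m − ρ_c) r.
r = h · ρ_c / (ρ_m − ρ_c) = 1.66 km × 2.673 / (3.243 − 2.673) = 7.78 km.

7.78 km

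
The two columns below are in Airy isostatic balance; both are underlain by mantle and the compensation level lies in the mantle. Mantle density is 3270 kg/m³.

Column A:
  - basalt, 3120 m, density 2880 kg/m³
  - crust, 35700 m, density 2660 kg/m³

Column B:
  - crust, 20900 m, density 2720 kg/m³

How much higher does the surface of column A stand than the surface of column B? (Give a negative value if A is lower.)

For any compensation level in the mantle, the mantle terms cancel and isostasy reduces to e = (Σt_A − Σt_B) − (Σ(ρt)_A − Σ(ρt)_B) / ρ_m.
Σt_A = 38820 m; Σt_B = 20900 m; Σ(ρt)_A = 103947600; Σ(ρt)_B = 56848000 (in m·kg/m³).
e = (38820 − 20900) − (103947600 − 56848000) / 3270 = 3520 m.

3520 m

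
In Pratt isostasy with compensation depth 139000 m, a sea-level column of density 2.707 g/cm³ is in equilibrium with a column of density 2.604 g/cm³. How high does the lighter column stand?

ρ_ref D = ρ (D + h) → h = D (ρ_ref − ρ)/ρ.
h = 139000 m × (2.707 − 2.604)/2.604 = 5500 m.

5500 m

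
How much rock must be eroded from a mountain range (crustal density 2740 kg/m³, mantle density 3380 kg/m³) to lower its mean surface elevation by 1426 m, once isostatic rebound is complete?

7530 m

Net drop Δ = e − u = e − e ρ_c/ρ_m = e (ρ_m − ρ_c)/ρ_m.
e = Δ ρ_m/(ρ_m − ρ_c) = 1426 m × 3380/640 = 7530 m.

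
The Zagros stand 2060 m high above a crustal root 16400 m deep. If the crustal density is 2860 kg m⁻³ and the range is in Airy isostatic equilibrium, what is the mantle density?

3220 kg m⁻³

Airy balance: ρ_c h = (ρ_m − ρ_c) r → ρ_m = ρ_c (1 + h/r).
ρ_m = 2860 × (1 + 2060 m/16400 m) = 3220 kg m⁻³.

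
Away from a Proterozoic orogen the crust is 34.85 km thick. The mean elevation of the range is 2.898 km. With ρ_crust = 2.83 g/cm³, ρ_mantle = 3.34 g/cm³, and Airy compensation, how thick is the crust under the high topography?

53.8 km

Root depth r = h ρ_c / (ρ_m − ρ_c) = 2.898 km × 2.83 / 0.51 = 16.08 km.
Total thickness = T + h + r = 34.85 km + 2.898 km + 16.08 km = 53.8 km.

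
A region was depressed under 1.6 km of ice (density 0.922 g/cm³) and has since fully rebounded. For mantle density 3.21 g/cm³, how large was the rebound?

Removing the load lets mantle flow back in; uplift u satisfies ρ_ice t = ρ_m u.
u = t ρ_ice/ρ_m = 1.6 km × 0.922/3.21 = 0.46 km.

0.46 km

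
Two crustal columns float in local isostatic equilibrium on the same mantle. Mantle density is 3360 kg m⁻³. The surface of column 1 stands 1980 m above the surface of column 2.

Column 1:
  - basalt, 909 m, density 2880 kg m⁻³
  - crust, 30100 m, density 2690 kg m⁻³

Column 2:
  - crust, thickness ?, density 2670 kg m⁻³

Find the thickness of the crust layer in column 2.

Take the compensation level at the base of the deeper column (depth z_c below the surface of column 1) and equate Σ ρ_i t_i down to z_c; mantle fills any gap and the z_c terms cancel.
Column 1: 909×2880 + 30100×2690 + (z_c − 31009)×3360
Column 2: 1980×0 + x×2670 + (z_c − 1980 − 0 − x)×3360
The z_c×3360 term appears on both sides and cancels. Collect the known terms of each column as K = Σ(ρt)_known − 3360 × (depth of known layers): K_1 = 83586920 − 3360×31009 = −20603320; K_2 = 0 − 3360×(1980 + 0) = −6652800.
Balance: K_1 = K_2 − x×(3360 − 2670), so x = (K_2 − K_1)/(3360 − 2670) = 13950500/690 = 20200 m.

20200 m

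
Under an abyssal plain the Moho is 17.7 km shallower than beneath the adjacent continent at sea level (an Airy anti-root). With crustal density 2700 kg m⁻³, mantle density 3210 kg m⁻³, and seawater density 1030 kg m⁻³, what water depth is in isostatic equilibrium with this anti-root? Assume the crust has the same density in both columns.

5.41 km

Replacing a thickness d of crust by seawater at the top must be balanced by replacing crust with mantle at the base: d (ρ_c − ρ_w) = a (ρ_m − ρ_c).
d = a (ρ_m − ρ_c)/(ρ_c − ρ_w) = 17.7 km × 510/1670 = 5.41 km.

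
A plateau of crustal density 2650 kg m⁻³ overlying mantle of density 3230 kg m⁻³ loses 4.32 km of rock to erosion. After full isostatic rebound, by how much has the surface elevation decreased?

0.776 km

Rebound u = e ρ_c/ρ_m = 4.32 km × 2650/3230 = 3.544 km.
Net surface drop = e − u = 4.32 km − 3.544 km = e (ρ_m − ρ_c)/ρ_m = 0.776 km.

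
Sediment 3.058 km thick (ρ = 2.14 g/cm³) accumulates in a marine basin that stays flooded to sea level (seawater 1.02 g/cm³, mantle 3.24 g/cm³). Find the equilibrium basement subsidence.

Submarine loading: the sediment displaces seawater, and the subsidence is in turn flooded, so s (ρ_m − ρ_w) = t (ρ_sed − ρ_w).
s = 3.058 km × (2.14 − 1.02) / (3.24 − 1.02) = 1.54 km.

1.54 km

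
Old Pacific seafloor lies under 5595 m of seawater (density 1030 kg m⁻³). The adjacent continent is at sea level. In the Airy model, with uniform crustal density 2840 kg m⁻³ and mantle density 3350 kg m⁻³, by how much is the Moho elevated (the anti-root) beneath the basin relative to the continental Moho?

Equating mass per unit area of the two columns: replacing crust with seawater at the top is compensated by replacing crust with mantle at the base: d (ρ_c − ρ_w) = a (ρ_m − ρ_c).
a = d (ρ_c − ρ_w)/(ρ_m − ρ_c) = 5595 m × 1810/510 = 19900 m.

19900 m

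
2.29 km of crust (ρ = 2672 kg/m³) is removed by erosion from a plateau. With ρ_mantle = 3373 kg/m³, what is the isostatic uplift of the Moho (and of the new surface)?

Unloading: uplift u = e ρ_c/ρ_m = 2.29 km × 2672/3373 = 1.81 km.

1.81 km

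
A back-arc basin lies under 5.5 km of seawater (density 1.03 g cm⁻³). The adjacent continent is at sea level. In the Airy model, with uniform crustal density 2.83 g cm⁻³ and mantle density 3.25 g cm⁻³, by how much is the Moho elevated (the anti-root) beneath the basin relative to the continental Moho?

23.6 km

Balancing pressure at the compensation depth: replacing crust with seawater at the top is compensated by replacing crust with mantle at the base: d (ρ_c − ρ_w) = a (ρ_m − ρ_c).
a = d (ρ_c − ρ_w)/(ρ_m − ρ_c) = 5.5 km × 1.8/0.42 = 23.6 km.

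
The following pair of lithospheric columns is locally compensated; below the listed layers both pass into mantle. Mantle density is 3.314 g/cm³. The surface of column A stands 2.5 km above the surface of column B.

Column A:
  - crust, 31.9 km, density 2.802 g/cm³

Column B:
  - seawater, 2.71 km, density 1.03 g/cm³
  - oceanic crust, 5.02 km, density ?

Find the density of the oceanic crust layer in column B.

2.94 g/cm³

Take the compensation level at the base of the deeper column (depth z_c below the surface of column A) and equate Σ ρ_i t_i down to z_c; mantle fills any gap and the z_c terms cancel.
Column A: 31.9×2.802 + (z_c − 31.9)×3.314
Column B: 2.5×0 + 2.71×1.03 + 5.02×ρ + (z_c − 2.5 − 7.73)×3.314
The z_c×3.314 term appears on both sides and cancels. Collect the known terms of each column as K = Σ(ρt)_known − 3.314 × (depth of known layers): K_A = 89.3838 − 3.314×31.9 = −16.3328; K_B = 2.7913 − 3.314×(2.5 + 7.73) = −31.11092.
Balance: K_A = K_B + 5.02×ρ, so ρ = (K_A − K_B)/5.02 = 14.7781/5.02 = 2.94 g/cm³.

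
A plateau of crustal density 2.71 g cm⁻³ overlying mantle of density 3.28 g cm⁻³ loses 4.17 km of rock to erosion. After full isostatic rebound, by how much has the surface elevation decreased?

Rebound u = e ρ_c/ρ_m = 4.17 km × 2.71/3.28 = 3.445 km.
Net surface drop = e − u = 4.17 km − 3.445 km = e (ρ_m − ρ_c)/ρ_m = 0.725 km.

0.725 km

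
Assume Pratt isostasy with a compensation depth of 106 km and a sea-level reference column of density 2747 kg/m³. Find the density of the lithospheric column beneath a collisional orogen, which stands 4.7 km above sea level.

2630 kg/m³

Pratt balance: ρ_ref D = ρ (D + h).
ρ = ρ_ref D/(D + h) = 2747 × 106 km/(106 km + 4.7 km) = 2630 kg/m³.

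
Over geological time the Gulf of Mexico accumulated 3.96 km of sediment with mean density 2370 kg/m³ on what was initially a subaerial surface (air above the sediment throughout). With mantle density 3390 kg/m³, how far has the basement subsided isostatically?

Subaerial load: s = t ρ_sed / ρ_m = 3.96 km × 2370/3390 = 2.77 km.

2.77 km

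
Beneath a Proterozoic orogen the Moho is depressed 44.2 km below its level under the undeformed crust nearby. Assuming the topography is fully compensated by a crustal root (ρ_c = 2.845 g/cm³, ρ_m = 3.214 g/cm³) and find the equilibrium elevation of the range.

By Archimedes' principle applied to the lithosphere: ρ_c h = (ρ_m − ρ_c) r.
h = r (ρ_m − ρ_c) / ρ_c = 44.2 km × (3.214 − 2.845) / 2.845 = 5.73 km.

5.73 km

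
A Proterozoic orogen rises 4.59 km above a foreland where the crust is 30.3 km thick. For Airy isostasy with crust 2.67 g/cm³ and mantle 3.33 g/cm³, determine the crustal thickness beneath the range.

53.5 km

Root depth r = h ρ_c / (ρ_m − ρ_c) = 4.59 km × 2.67 / 0.66 = 18.57 km.
Total thickness = T + h + r = 30.3 km + 4.59 km + 18.57 km = 53.5 km.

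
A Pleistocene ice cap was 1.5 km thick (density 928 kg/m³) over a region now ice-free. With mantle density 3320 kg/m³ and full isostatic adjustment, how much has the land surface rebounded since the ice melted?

Removing the load lets mantle flow back in; uplift u satisfies ρ_ice t = ρ_m u.
u = t ρ_ice/ρ_m = 1.5 km × 928/3320 = 0.419 km.

0.419 km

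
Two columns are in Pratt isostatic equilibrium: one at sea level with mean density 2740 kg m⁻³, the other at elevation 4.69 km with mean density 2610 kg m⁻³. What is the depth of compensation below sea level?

ρ_ref D = ρ (D + h) → D (ρ_ref − ρ) = ρ h.
D = ρ h/(ρ_ref − ρ) = 2610 × 4.69 km/(2740 − 2610) = 94.2 km.

94.2 km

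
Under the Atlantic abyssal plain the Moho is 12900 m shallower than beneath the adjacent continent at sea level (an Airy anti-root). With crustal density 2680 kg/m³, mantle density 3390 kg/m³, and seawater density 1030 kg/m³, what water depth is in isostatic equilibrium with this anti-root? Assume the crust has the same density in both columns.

5550 m

Replacing a thickness d of crust by seawater at the top must be balanced by replacing crust with mantle at the base: d (ρ_c − ρ_w) = a (ρ_m − ρ_c).
d = a (ρ_m − ρ_c)/(ρ_c − ρ_w) = 12900 m × 710/1650 = 5550 m.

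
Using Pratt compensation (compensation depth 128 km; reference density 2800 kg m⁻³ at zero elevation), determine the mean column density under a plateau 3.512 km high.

Pratt balance: ρ_ref D = ρ (D + h).
ρ = ρ_ref D/(D + h) = 2800 × 128 km/(128 km + 3.512 km) = 2730 kg m⁻³.

2730 kg m⁻³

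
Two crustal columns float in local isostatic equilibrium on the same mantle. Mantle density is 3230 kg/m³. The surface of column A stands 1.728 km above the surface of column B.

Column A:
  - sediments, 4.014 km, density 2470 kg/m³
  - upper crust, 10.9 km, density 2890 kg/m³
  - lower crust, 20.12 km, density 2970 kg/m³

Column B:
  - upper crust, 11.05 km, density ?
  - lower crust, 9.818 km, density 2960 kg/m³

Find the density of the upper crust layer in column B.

2890 kg/m³

Take the compensation level at the base of the deeper column (depth z_c below the surface of column A) and equate Σ ρ_i t_i down to z_c; mantle fills any gap and the z_c terms cancel.
Column A: 4.014×2470 + 10.9×2890 + 20.12×2970 + (z_c − 35.034)×3230
Column B: 1.728×0 + 11.05×ρ + 9.818×2960 + (z_c − 1.728 − 20.868)×3230
The z_c×3230 term appears on both sides and cancels. Collect the known terms of each column as K = Σ(ρt)_known − 3230 × (depth of known layers): K_A = 101171.98 − 3230×35.034 = −11987.84; K_B = 29061.28 − 3230×(1.728 + 20.868) = −43923.8.
Balance: K_A = K_B + 11.05×ρ, so ρ = (K_A − K_B)/11.05 = 31936/11.05 = 2890 kg/m³.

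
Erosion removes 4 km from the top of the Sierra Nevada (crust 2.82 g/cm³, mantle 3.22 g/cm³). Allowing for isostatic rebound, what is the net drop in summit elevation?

0.497 km

Rebound u = e ρ_c/ρ_m = 4 km × 2.82/3.22 = 3.503 km.
Net surface drop = e − u = 4 km − 3.503 km = e (ρ_m − ρ_c)/ρ_m = 0.497 km.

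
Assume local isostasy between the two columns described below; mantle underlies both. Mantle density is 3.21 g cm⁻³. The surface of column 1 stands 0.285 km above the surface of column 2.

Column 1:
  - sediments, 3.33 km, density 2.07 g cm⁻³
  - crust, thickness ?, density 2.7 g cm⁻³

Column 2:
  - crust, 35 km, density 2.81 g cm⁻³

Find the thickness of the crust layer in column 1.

Take the compensation level at the base of the deeper column (depth z_c below the surface of column 1) and equate Σ ρ_i t_i down to z_c; mantle fills any gap and the z_c terms cancel.
Column 1: 3.33×2.07 + x×2.7 + (z_c − 3.33 − x)×3.21
Column 2: 0.285×0 + 35×2.81 + (z_c − 0.285 − 35)×3.21
The z_c×3.21 term appears on both sides and cancels. Collect the known terms of each column as K = Σ(ρt)_known − 3.21 × (depth of known layers): K_1 = 6.8931 − 3.21×3.33 = −3.7962; K_2 = 98.35 − 3.21×(0.285 + 35) = −14.91485.
Balance: K_1 − x×(3.21 − 2.7) = K_2, so x = (K_1 − K_2)/(3.21 − 2.7) = 11.1186/0.51 = 21.8 km.

21.8 km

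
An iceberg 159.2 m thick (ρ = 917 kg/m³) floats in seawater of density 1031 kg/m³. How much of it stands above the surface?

Floating equilibrium: submerged depth d = t ρ_obj/ρ_fluid = 159.2 m × 917/1031 = 141.6 m.
Freeboard = t − d = 159.2 m − 141.6 m = 17.6 m.

17.6 m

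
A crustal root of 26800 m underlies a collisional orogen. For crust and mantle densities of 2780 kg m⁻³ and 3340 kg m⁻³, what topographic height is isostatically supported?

For local isostatic compensation: ρ_c h = (ρ_m − ρ_c) r.
h = r (ρ_m − ρ_c) / ρ_c = 26800 m × (3340 − 2780) / 2780 = 5400 m.

5400 m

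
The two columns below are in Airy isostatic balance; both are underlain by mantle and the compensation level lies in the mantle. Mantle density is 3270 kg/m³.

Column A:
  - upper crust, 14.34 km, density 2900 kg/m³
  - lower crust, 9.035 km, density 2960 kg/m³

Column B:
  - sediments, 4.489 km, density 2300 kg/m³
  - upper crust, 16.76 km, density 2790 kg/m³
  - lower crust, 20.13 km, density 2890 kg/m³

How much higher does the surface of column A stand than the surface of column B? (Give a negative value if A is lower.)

For any compensation level in the mantle, the mantle terms cancel and isostasy reduces to e = (Σt_A − Σt_B) − (Σ(ρt)_A − Σ(ρt)_B) / ρ_m.
Σt_A = 23.375 km; Σt_B = 41.379 km; Σ(ρt)_A = 68329.6; Σ(ρt)_B = 115260.8 (in km·kg/m³).
e = (23.375 − 41.379) − (68329.6 − 115260.8) / 3270 = −3.65 km.

−3.65 km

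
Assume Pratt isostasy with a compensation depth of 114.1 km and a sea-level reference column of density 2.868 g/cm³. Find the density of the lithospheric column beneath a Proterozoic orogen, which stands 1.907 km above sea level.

Pratt balance: ρ_ref D = ρ (D + h).
ρ = ρ_ref D/(D + h) = 2.868 × 114.1 km/(114.1 km + 1.907 km) = 2.82 g/cm³.

2.82 g/cm³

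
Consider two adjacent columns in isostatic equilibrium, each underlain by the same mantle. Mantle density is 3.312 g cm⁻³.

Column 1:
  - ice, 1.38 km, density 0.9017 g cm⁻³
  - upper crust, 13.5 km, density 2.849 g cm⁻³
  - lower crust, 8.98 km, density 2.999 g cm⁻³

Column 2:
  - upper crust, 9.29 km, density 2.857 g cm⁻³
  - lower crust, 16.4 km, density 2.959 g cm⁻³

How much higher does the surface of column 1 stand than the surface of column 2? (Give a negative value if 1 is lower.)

0.716 km

For any compensation level in the mantle, the mantle terms cancel and isostasy reduces to e = (Σt_1 − Σt_2) − (Σ(ρt)_1 − Σ(ρt)_2) / ρ_m.
Σt_1 = 23.86 km; Σt_2 = 25.69 km; Σ(ρt)_1 = 66.636866; Σ(ρt)_2 = 75.06913 (in km·g cm⁻³).
e = (23.86 − 25.69) − (66.636866 − 75.06913) / 3.312 = 0.716 km.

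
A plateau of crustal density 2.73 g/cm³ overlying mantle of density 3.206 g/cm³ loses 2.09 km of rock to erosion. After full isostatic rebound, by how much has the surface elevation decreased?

0.31 km

Rebound u = e ρ_c/ρ_m = 2.09 km × 2.73/3.206 = 1.78 km.
Net surface drop = e − u = 2.09 km − 1.78 km = e (ρ_m − ρ_c)/ρ_m = 0.31 km.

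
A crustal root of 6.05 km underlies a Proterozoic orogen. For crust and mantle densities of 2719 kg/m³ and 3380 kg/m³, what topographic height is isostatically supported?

Equating mass per unit area of the two columns: ρ_c h = (ρ_m − ρ_c) r.
h = r (ρ_m − ρ_c) / ρ_c = 6.05 km × (3380 − 2719) / 2719 = 1.47 km.

1.47 km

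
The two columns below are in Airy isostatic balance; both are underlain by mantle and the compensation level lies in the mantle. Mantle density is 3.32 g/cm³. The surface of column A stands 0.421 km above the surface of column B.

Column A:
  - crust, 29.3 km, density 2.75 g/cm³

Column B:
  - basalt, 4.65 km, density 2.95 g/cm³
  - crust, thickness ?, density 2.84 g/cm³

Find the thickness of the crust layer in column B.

28.3 km

Take the compensation level at the base of the deeper column (depth z_c below the surface of column A) and equate Σ ρ_i t_i down to z_c; mantle fills any gap and the z_c terms cancel.
Column A: 29.3×2.75 + (z_c − 29.3)×3.32
Column B: 0.421×0 + 4.65×2.95 + x×2.84 + (z_c − 0.421 − 4.65 − x)×3.32
The z_c×3.32 term appears on both sides and cancels. Collect the known terms of each column as K = Σ(ρt)_known − 3.32 × (depth of known layers): K_A = 80.575 − 3.32×29.3 = −16.701; K_B = 13.7175 − 3.32×(0.421 + 4.65) = −3.11822.
Balance: K_A = K_B − x×(3.32 − 2.84), so x = (K_B − K_A)/(3.32 − 2.84) = 13.5828/0.48 = 28.3 km.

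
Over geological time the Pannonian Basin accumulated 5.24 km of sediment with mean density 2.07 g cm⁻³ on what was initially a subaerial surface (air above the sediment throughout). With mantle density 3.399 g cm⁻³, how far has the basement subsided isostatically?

3.19 km

Subaerial load: s = t ρ_sed / ρ_m = 5.24 km × 2.07/3.399 = 3.19 km.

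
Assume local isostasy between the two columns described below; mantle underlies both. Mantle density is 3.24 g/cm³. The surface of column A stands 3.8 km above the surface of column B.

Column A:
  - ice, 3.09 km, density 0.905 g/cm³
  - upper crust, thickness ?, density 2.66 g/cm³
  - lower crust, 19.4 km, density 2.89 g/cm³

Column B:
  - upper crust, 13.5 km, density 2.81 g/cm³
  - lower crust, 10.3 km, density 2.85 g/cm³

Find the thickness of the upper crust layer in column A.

14 km

Take the compensation level at the base of the deeper column (depth z_c below the surface of column A) and equate Σ ρ_i t_i down to z_c; mantle fills any gap and the z_c terms cancel.
Column A: 3.09×0.905 + x×2.66 + 19.4×2.89 + (z_c − 22.49 − x)×3.24
Column B: 3.8×0 + 13.5×2.81 + 10.3×2.85 + (z_c − 3.8 − 23.8)×3.24
The z_c×3.24 term appears on both sides and cancels. Collect the known terms of each column as K = Σ(ρt)_known − 3.24 × (depth of known layers): K_A = 58.86245 − 3.24×22.49 = −14.00515; K_B = 67.29 − 3.24×(3.8 + 23.8) = −22.134.
Balance: K_A − x×(3.24 − 2.66) = K_B, so x = (K_A − K_B)/(3.24 − 2.66) = 8.12885/0.58 = 14 km.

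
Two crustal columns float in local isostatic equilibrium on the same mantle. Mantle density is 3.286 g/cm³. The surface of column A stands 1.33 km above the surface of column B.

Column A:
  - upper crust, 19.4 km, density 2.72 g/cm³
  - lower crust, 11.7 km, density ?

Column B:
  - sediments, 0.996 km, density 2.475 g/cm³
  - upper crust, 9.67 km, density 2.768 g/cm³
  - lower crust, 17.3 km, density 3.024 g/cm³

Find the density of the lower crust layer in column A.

2.97 g/cm³

Take the compensation level at the base of the deeper column (depth z_c below the surface of column A) and equate Σ ρ_i t_i down to z_c; mantle fills any gap and the z_c terms cancel.
Column A: 19.4×2.72 + 11.7×ρ + (z_c − 31.1)×3.286
Column B: 1.33×0 + 0.996×2.475 + 9.67×2.768 + 17.3×3.024 + (z_c − 1.33 − 27.966)×3.286
The z_c×3.286 term appears on both sides and cancels. Collect the known terms of each column as K = Σ(ρt)_known − 3.286 × (depth of known layers): K_A = 52.768 − 3.286×31.1 = −49.4266; K_B = 81.54686 − 3.286×(1.33 + 27.966) = −14.719796.
Balance: K_A + 11.7×ρ = K_B, so ρ = (K_B − K_A)/11.7 = 34.7068/11.7 = 2.97 g/cm³.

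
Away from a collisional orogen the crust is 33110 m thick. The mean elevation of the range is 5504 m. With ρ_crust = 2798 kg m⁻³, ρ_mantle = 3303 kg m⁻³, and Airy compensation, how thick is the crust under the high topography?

Root depth r = h ρ_c / (ρ_m − ρ_c) = 5504 m × 2798 / 505 = 30500 m.
Total thickness = T + h + r = 33110 m + 5504 m + 30500 m = 69100 m.

69100 m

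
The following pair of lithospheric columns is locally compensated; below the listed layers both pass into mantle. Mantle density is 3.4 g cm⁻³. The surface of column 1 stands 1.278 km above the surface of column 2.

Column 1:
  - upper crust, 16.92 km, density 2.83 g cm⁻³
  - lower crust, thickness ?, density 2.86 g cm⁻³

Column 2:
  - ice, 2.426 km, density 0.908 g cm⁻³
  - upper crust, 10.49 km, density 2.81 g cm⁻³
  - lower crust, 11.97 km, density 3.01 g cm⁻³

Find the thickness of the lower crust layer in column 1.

21.5 km

Take the compensation level at the base of the deeper column (depth z_c below the surface of column 1) and equate Σ ρ_i t_i down to z_c; mantle fills any gap and the z_c terms cancel.
Column 1: 16.92×2.83 + x×2.86 + (z_c − 16.92 − x)×3.4
Column 2: 1.278×0 + 2.426×0.908 + 10.49×2.81 + 11.97×3.01 + (z_c − 1.278 − 24.886)×3.4
The z_c×3.4 term appears on both sides and cancels. Collect the known terms of each column as K = Σ(ρt)_known − 3.4 × (depth of known layers): K_1 = 47.8836 − 3.4×16.92 = −9.6444; K_2 = 67.709408 − 3.4×(1.278 + 24.886) = −21.248192.
Balance: K_1 − x×(3.4 − 2.86) = K_2, so x = (K_1 − K_2)/(3.4 − 2.86) = 11.6038/0.54 = 21.5 km.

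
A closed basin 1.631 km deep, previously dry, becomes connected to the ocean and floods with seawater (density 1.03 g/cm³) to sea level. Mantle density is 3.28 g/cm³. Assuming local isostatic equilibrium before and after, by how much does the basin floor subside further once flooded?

After flooding the water column is d + s deep. Its weight must equal the weight of mantle displaced by the extra subsidence s: (d + s) ρ_w = s ρ_m.
s = d ρ_w / (ρ_m − ρ_w) = 1.631 km × 1.03/(3.28 − 1.03) = 0.747 km.

0.747 km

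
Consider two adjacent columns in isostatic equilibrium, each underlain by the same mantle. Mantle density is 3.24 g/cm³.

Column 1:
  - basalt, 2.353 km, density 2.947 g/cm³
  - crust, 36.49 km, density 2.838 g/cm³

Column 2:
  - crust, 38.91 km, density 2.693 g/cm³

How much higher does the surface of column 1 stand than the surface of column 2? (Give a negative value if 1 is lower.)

For any compensation level in the mantle, the mantle terms cancel and isostasy reduces to e = (Σt_1 − Σt_2) − (Σ(ρt)_1 − Σ(ρt)_2) / ρ_m.
Σt_1 = 38.843 km; Σt_2 = 38.91 km; Σ(ρt)_1 = 110.492911; Σ(ρt)_2 = 104.78463 (in km·g/cm³).
e = (38.843 − 38.91) − (110.492911 − 104.78463) / 3.24 = −1.83 km.

−1.83 km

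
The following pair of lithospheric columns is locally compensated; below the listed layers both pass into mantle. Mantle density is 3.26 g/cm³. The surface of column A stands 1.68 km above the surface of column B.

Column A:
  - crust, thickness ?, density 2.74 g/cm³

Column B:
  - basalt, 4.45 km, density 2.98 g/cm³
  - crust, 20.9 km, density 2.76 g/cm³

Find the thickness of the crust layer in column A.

Take the compensation level at the base of the deeper column (depth z_c below the surface of column A) and equate Σ ρ_i t_i down to z_c; mantle fills any gap and the z_c terms cancel.
Column A: x×2.74 + (z_c − 0 − x)×3.26
Column B: 1.68×0 + 4.45×2.98 + 20.9×2.76 + (z_c − 1.68 − 25.35)×3.26
The z_c×3.26 term appears on both sides and cancels. Collect the known terms of each column as K = Σ(ρt)_known − 3.26 × (depth of known layers): K_A = 0 − 3.26×0 = 0; K_B = 70.945 − 3.26×(1.68 + 25.35) = −17.1728.
Balance: K_A − x×(3.26 − 2.74) = K_B, so x = (K_A − K_B)/(3.26 − 2.74) = 17.1728/0.52 = 33 km.

33 km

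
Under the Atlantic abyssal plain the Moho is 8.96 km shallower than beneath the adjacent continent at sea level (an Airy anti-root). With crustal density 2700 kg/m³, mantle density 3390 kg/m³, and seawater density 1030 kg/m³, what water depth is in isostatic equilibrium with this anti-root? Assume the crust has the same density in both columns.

3.7 km

Replacing a thickness d of crust by seawater at the top must be balanced by replacing crust with mantle at the base: d (ρ_c − ρ_w) = a (ρ_m − ρ_c).
d = a (ρ_m − ρ_c)/(ρ_c − ρ_w) = 8.96 km × 690/1670 = 3.7 km.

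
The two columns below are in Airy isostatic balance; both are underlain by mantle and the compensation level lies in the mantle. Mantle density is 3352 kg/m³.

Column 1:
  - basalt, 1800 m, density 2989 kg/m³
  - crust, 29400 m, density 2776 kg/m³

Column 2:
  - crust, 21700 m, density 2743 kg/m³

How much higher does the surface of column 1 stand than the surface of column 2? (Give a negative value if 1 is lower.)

For any compensation level in the mantle, the mantle terms cancel and isostasy reduces to e = (Σt_1 − Σt_2) − (Σ(ρt)_1 − Σ(ρt)_2) / ρ_m.
Σt_1 = 31200 m; Σt_2 = 21700 m; Σ(ρt)_1 = 86994600; Σ(ρt)_2 = 59523100 (in m·kg/m³).
e = (31200 − 21700) − (86994600 − 59523100) / 3352 = 1300 m.

1300 m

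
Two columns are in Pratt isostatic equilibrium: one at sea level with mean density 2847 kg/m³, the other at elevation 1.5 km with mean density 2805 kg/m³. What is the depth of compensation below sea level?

100 km

ρ_ref D = ρ (D + h) → D (ρ_ref − ρ) = ρ h.
D = ρ h/(ρ_ref − ρ) = 2805 × 1.5 km/(2847 − 2805) = 100 km.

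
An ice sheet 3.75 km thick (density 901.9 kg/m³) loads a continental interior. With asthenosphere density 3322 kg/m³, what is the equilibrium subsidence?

1.02 km

Balancing pressure at the compensation depth: the ice load ρ_ice t is balanced by mantle displaced below, ρ_m s.
s = t ρ_ice / ρ_m = 3.75 km × 901.9/3322 = 1.02 km.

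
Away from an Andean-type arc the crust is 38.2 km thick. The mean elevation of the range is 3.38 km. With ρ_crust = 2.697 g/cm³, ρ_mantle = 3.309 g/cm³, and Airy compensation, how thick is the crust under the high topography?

Root depth r = h ρ_c / (ρ_m − ρ_c) = 3.38 km × 2.697 / 0.612 = 14.9 km.
Total thickness = T + h + r = 38.2 km + 3.38 km + 14.9 km = 56.5 km.

56.5 km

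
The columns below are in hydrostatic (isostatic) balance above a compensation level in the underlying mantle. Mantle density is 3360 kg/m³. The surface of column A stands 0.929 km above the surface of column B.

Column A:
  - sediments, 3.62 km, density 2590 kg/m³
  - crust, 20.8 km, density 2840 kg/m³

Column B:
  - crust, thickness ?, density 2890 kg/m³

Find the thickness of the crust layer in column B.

22.3 km

Take the compensation level at the base of the deeper column (depth z_c below the surface of column A) and equate Σ ρ_i t_i down to z_c; mantle fills any gap and the z_c terms cancel.
Column A: 3.62×2590 + 20.8×2840 + (z_c − 24.42)×3360
Column B: 0.929×0 + x×2890 + (z_c − 0.929 − 0 − x)×3360
The z_c×3360 term appears on both sides and cancels. Collect the known terms of each column as K = Σ(ρt)_known − 3360 × (depth of known layers): K_A = 68447.8 − 3360×24.42 = −13603.4; K_B = 0 − 3360×(0.929 + 0) = −3121.44.
Balance: K_A = K_B − x×(3360 − 2890), so x = (K_B − K_A)/(3360 − 2890) = 10482/470 = 22.3 km.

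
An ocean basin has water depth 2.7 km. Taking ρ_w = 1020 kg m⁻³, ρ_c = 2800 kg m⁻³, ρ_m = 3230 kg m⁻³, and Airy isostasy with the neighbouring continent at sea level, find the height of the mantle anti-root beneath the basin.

11.2 km

For local isostatic compensation: replacing crust with seawater at the top is compensated by replacing crust with mantle at the base: d (ρ_c − ρ_w) = a (ρ_m − ρ_c).
a = d (ρ_c − ρ_w)/(ρ_m − ρ_c) = 2.7 km × 1780/430 = 11.2 km.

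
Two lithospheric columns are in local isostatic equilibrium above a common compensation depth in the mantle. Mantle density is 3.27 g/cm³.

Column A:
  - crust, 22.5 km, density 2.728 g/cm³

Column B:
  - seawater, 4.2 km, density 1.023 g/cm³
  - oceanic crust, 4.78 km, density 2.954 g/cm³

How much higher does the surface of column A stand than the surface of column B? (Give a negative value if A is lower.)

For any compensation level in the mantle, the mantle terms cancel and isostasy reduces to e = (Σt_A − Σt_B) − (Σ(ρt)_A − Σ(ρt)_B) / ρ_m.
Σt_A = 22.5 km; Σt_B = 8.98 km; Σ(ρt)_A = 61.38; Σ(ρt)_B = 18.41672 (in km·g/cm³).
e = (22.5 − 8.98) − (61.38 − 18.41672) / 3.27 = 0.381 km.

0.381 km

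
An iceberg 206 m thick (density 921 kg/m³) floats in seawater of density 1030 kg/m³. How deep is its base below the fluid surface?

Draft d = t ρ_obj/ρ_fluid = 206 m × 921/1030 = 184 m.

184 m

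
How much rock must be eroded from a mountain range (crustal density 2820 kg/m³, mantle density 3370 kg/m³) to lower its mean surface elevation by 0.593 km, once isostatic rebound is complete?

3.63 km

Net drop Δ = e − u = e − e ρ_c/ρ_m = e (ρ_m − ρ_c)/ρ_m.
e = Δ ρ_m/(ρ_m − ρ_c) = 0.593 km × 3370/550 = 3.63 km.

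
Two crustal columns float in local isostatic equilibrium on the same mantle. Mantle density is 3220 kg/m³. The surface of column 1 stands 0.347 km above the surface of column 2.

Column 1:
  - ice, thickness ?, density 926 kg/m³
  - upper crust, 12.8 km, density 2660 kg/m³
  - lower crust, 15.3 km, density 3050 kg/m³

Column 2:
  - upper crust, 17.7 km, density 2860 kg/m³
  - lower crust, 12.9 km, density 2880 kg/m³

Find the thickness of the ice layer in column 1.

0.918 km

Take the compensation level at the base of the deeper column (depth z_c below the surface of column 1) and equate Σ ρ_i t_i down to z_c; mantle fills any gap and the z_c terms cancel.
Column 1: x×926 + 12.8×2660 + 15.3×3050 + (z_c − 28.1 − x)×3220
Column 2: 0.347×0 + 17.7×2860 + 12.9×2880 + (z_c − 0.347 − 30.6)×3220
The z_c×3220 term appears on both sides and cancels. Collect the known terms of each column as K = Σ(ρt)_known − 3220 × (depth of known layers): K_1 = 80713 − 3220×28.1 = −9769; K_2 = 87774 − 3220×(0.347 + 30.6) = −11875.34.
Balance: K_1 − x×(3220 − 926) = K_2, so x = (K_1 − K_2)/(3220 − 926) = 2106.34/2294 = 0.918 km.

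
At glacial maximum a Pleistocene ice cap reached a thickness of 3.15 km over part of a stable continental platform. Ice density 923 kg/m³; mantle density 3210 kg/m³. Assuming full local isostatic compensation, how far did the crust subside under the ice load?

In Airy isostatic equilibrium: the ice load ρ_ice t is balanced by mantle displaced below, ρ_m s.
s = t ρ_ice / ρ_m = 3.15 km × 923/3210 = 0.906 km.

0.906 km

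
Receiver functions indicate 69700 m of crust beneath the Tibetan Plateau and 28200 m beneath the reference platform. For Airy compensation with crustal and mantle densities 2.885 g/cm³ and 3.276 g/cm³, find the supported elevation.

4950 m

Excess crust Δ = 69700 m − 28200 m = 41500 m, split between elevation h and root r with h + r = Δ.
Airy balance ρ_c h = (ρ_m − ρ_c) r gives r = h ρ_c/(ρ_m − ρ_c), so h (1 + ρ_c/(ρ_m − ρ_c)) = Δ, i.e. h = Δ (ρ_m − ρ_c)/ρ_m.
h = 41500 m × 0.391/3.276 = 4950 m.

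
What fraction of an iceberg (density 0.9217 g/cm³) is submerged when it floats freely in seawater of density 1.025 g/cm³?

89.9%

Submerged fraction = ρ_obj/ρ_fluid = 0.9217/1.025 = 89.9%.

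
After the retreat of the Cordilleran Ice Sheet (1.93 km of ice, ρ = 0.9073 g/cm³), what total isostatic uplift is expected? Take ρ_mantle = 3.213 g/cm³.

Removing the load lets mantle flow back in; uplift u satisfies ρ_ice t = ρ_m u.
u = t ρ_ice/ρ_m = 1.93 km × 0.9073/3.213 = 0.545 km.

0.545 km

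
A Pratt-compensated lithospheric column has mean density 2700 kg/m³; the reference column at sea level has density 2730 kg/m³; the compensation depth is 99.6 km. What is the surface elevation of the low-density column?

1.11 km

ρ_ref D = ρ (D + h) → h = D (ρ_ref − ρ)/ρ.
h = 99.6 km × (2730 − 2700)/2700 = 1.11 km.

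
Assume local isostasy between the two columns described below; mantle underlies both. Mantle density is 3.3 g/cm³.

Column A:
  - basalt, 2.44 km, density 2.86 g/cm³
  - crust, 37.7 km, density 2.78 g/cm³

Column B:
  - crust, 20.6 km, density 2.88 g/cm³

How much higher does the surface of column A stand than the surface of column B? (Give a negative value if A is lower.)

For any compensation level in the mantle, the mantle terms cancel and isostasy reduces to e = (Σt_A − Σt_B) − (Σ(ρt)_A − Σ(ρt)_B) / ρ_m.
Σt_A = 40.14 km; Σt_B = 20.6 km; Σ(ρt)_A = 111.7844; Σ(ρt)_B = 59.328 (in km·g/cm³).
e = (40.14 − 20.6) − (111.7844 − 59.328) / 3.3 = 3.64 km.

3.64 km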